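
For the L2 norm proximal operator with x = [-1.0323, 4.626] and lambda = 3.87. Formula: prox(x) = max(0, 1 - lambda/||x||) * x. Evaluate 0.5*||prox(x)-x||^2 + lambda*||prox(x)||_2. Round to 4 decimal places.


Step 1: Compute ||x||.
||x|| = 4.7398
Step 2: Compute scaling factor.
scale = max(0, 1 - 3.87/4.7398) = 0.1835
Step 3: prox(x) = [-0.1894, 0.8489]
||prox(x)|| = 0.8698
Step 4: Proximal objective.
0.5*||prox-x||^2 = 7.4885
lambda*||prox|| = 3.3661
Total = 10.8545


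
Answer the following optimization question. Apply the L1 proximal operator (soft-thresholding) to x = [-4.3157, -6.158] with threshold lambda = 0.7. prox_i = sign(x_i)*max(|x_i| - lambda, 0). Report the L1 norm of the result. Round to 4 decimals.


Soft-thresholding with lambda = 0.7:
prox(-4.3157) = sign(-4.3157)*max(|-4.3157| - 0.7, 0) = -3.6157
prox(-6.158) = sign(-6.158)*max(|-6.158| - 0.7, 0) = -5.458
prox(x) = [-3.6157, -5.458]
||prox(x)||_1 = 3.6157 + 5.458 = 9.0737


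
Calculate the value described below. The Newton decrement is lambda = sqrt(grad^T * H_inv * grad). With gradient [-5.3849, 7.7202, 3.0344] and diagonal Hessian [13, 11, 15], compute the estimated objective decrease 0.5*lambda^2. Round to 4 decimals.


Step 1: H is diagonal, so H^(-1) * g = [-0.4142, 0.7018, 0.2023].
Step 2: g^T H^(-1) g = sum_i g_i^2 / H_ii
  = (-5.3849)^2/13 + (7.7202)^2/11 + (3.0344)^2/15
  = 2.2305 + 5.4183 + 0.6138 = 8.2627
Step 3: Objective decrease = 0.5 * g^T H^(-1) g = 4.1314


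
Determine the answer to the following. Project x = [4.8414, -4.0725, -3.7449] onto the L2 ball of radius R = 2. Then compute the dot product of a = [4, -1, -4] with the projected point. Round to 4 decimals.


Step 1: Compute ||x|| (intermediates to 6 decimals).
||x|| = sqrt(4.8414^2 + (-4.0725)^2 + (-3.7449)^2) = 7.351781
Step 2: Project.
Since ||x|| > R, scale = R/||x|| = 2/7.351781 = 0.272043, proj(x) = scale * x
proj(x) = [1.317069, -1.107895, -1.018774]
Step 3: Dot product.
a^T * proj(x) = 4*1.317069 - 1*(-1.107895) - 4*(-1.018774) = 10.4513


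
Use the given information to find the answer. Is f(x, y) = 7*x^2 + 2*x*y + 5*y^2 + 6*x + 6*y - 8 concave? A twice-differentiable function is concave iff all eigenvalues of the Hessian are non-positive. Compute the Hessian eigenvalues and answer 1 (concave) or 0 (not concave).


The Hessian of f(x,y) = 7*x^2 + 2*x*y + 5*y^2 + 6*x + 6*y - 8 is:
H = [[14, 2], [2, 10]]
Trace = 14 + 10 = 24
Determinant = 14*10 - (2)^2 = 136
Discriminant = (24)^2 - 4*136 = 32.0
Eigenvalues: lambda_1 = 9.1716, lambda_2 = 14.8284
The function is not concave.

0


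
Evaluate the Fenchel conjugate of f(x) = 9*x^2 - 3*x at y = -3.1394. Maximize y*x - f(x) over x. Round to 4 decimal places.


f*(y) = sup_x {y*x - a*x^2 - b*x} = sup_x {(y-b)*x - a*x^2}
FOC: (y - b) - 2a*x = 0 => x* = (y - b)/(2a)
x* = (-3.1394 + 3)/(2*9) = -0.0077
f*(-3.1394) = (y-b)^2/(4a) = (-3.1394 + 3)^2/(4*9)
= 0.0194/36 = 0.0005


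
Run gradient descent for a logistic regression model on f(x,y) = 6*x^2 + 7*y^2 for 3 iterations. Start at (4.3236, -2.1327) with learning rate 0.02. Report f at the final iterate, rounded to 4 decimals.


Gradient descent on f(x,y) = 6*x^2 + 7*y^2.
Starting point: (4.3236, -2.1327), alpha = 0.02
Step 1: grad_x = 2*6*4.3236 = 51.8832, grad_y = 2*7*-2.1327 = -29.8578
  x_1 = 4.3236 - 0.02*51.8832 = 3.2859
  y_1 = -2.1327 - 0.02*-29.8578 = -1.5355
Step 2: grad_x = 2*6*3.2859 = 39.4312, grad_y = 2*7*-1.5355 = -21.4976
  x_2 = 3.2859 - 0.02*39.4312 = 2.4973
  y_2 = -1.5355 - 0.02*-21.4976 = -1.1056
Step 3: grad_x = 2*6*2.4973 = 29.9677, grad_y = 2*7*-1.1056 = -15.4783
  x_3 = 2.4973 - 0.02*29.9677 = 1.898
  y_3 = -1.1056 - 0.02*-15.4783 = -0.796
f(1.898, -0.796) = 6*1.898^2 + 7*(-0.796)^2 = 26.049


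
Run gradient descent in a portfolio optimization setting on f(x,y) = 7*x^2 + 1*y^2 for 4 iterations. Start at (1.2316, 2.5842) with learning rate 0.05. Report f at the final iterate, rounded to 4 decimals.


Gradient descent on f(x,y) = 7*x^2 + 1*y^2.
Starting point: (1.2316, 2.5842), alpha = 0.05
Step 1: grad_x = 2*7*1.2316 = 17.2424, grad_y = 2*1*2.5842 = 5.1684
  x_1 = 1.2316 - 0.05*17.2424 = 0.3695
  y_1 = 2.5842 - 0.05*5.1684 = 2.3258
Step 2: grad_x = 2*7*0.3695 = 5.1727, grad_y = 2*1*2.3258 = 4.6516
  x_2 = 0.3695 - 0.05*5.1727 = 0.1108
  y_2 = 2.3258 - 0.05*4.6516 = 2.0932
Step 3: grad_x = 2*7*0.1108 = 1.5518, grad_y = 2*1*2.0932 = 4.1864
  x_3 = 0.1108 - 0.05*1.5518 = 0.0333
  y_3 = 2.0932 - 0.05*4.1864 = 1.8839
Step 4: grad_x = 2*7*0.0333 = 0.4655, grad_y = 2*1*1.8839 = 3.7678
  x_4 = 0.0333 - 0.05*0.4655 = 0.01
  y_4 = 1.8839 - 0.05*3.7678 = 1.6955
f(0.01, 1.6955) = 7*0.01^2 + 1*1.6955^2 = 2.8754


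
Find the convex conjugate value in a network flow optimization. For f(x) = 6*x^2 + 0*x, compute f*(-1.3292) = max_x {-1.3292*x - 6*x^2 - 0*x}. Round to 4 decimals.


f*(y) = sup_x {y*x - a*x^2 - b*x} = sup_x {(y-b)*x - a*x^2}
FOC: (y - b) - 2a*x = 0 => x* = (y - b)/(2a)
x* = (-1.3292 - 0)/(2*6) = -0.1108
f*(-1.3292) = (y-b)^2/(4a) = (-1.3292 - 0)^2/(4*6)
= 1.7668/24 = 0.0736


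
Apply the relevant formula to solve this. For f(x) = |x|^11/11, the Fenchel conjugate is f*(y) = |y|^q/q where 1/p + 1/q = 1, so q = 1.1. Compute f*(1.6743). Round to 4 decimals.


The conjugate exponent q satisfies 1/p + 1/q = 1.
p = 11, so q = 11/(11 - 1) = 1.1
|y|^q = 1.6743^1.1 = 1.7629
f*(1.6743) = 1.7629 / 1.1 = 1.6026


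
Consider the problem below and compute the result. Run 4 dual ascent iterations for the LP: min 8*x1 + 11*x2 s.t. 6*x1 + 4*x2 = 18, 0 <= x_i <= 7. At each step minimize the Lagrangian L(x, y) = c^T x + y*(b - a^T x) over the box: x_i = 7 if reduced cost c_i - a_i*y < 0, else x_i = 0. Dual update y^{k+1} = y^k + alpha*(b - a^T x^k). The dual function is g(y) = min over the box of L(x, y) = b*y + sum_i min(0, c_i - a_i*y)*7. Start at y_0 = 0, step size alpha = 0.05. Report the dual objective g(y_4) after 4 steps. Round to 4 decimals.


Dual ascent for LP: min 8*x1 + 11*x2, 6*x1 + 4*x2 = 18, 0 <= x_i <= 7
Step 1: y^k = 0.0, reduced costs: (8.0, 11.0)
  x^k = (0.0, 0.0), subgradient = b - a^T x = 18.0
  y^{k+1} = 0.0 + 0.05*18.0 = 0.9
Step 2: y^k = 0.9, reduced costs: (2.6, 7.4)
  x^k = (0.0, 0.0), subgradient = b - a^T x = 18.0
  y^{k+1} = 0.9 + 0.05*18.0 = 1.8
Step 3: y^k = 1.8, reduced costs: (-2.8, 3.8)
  x^k = (7.0, 0.0), subgradient = b - a^T x = -24.0
  y^{k+1} = 1.8 + 0.05*-24.0 = 0.6
Step 4: y^k = 0.6, reduced costs: (4.4, 8.6)
  x^k = (0.0, 0.0), subgradient = b - a^T x = 18.0
  y^{k+1} = 0.6 + 0.05*18.0 = 1.5
Dual objective at y_4 = 1.5: reduced costs (-1.0, 5.0), box minimizer x = (7.0, 0.0)
g(y_4) = b*y + (c1 - a1*y)*x1 + (c2 - a2*y)*x2 = 18*1.5 + (-1.0)*7.0 + 5.0*0.0 = 27.0 - 7.0 + 0.0 = 20.0


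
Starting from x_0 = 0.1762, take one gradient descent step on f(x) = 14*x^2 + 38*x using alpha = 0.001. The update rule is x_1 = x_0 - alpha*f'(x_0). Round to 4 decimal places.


We compute the gradient at x_0 and apply the update.
f'(x) = 28*x + 38
f'(0.1762) = 28*0.1762 + 38 = 42.9336
x_1 = 0.1762 - 0.001*42.9336 = 0.1333


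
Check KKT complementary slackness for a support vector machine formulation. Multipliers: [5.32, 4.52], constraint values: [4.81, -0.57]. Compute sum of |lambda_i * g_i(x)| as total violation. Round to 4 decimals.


KKT complementary slackness check:
lambda_1 * g_1 = 5.32 * 4.81 = 25.5892
lambda_2 * g_2 = 4.52 * -0.57 = -2.5764
Total violation = 25.5892 + 2.5764 = 28.1656


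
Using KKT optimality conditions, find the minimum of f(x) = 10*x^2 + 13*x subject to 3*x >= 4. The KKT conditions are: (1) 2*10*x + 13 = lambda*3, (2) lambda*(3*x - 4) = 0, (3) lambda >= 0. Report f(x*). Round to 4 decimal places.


Step 1: Try lambda = 0 (constraint inactive).
x_unc = -13/(2*10) = -0.65
Check: 3*-0.65 = -1.95 < 4 -- violated!
Step 2: Constraint must be active: 3*x = 4
x* = 4/3 = 1.3333 (rounded; the exact value 4/3 is used below)
lambda = (2*10*(4/3) + 13)/3 = 13.2222
Step 3: Compute optimal value.
f(x*) = 10*(4/3)^2 + 13*(4/3) = 35.1111


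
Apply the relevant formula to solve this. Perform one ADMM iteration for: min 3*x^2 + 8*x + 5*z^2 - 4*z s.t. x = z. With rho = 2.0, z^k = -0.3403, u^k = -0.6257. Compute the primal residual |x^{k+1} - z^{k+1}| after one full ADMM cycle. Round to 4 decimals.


ADMM iteration with rho = 2.0, z^k = -0.3403, u^k = -0.6257
Step 1: x-update.
Minimize 3*x^2 + 8*x + (2.0/2)*(x + 0.3403 - 0.6257)^2
FOC: (2*3 + 2.0)*x = -8 + 2.0*(-0.3403 + 0.6257)
x^{k+1} = -0.9287
Step 2: z-update.
Minimize 5*z^2 - 4*z + (2.0/2)*(-0.9287 - z - 0.6257)^2
FOC: (2*5 + 2.0)*z = 4 + 2.0*(-0.9287 - 0.6257)
z^{k+1} = 0.0743
Step 3: u-update.
u^{k+1} = -0.6257 - 0.9287 - 0.0743 = -1.6286
Step 4: Primal residual = |-0.9287 - 0.0743| = 1.0029


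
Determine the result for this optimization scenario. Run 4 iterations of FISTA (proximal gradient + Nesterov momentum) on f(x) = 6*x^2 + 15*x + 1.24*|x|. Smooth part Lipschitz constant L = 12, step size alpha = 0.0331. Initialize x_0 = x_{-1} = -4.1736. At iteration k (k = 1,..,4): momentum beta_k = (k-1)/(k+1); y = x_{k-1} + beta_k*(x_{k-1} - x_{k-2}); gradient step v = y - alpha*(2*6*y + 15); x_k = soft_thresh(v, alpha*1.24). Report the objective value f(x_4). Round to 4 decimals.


FISTA on f(x) = 6*x^2 + 15*x + 1.24*|x|
L = 12, alpha = 0.0331
Iteration 1: beta = 0.0, y = -4.1736 + 0.0*(-4.1736 + 4.1736) = -4.1736
  grad(y) = -35.0832, v = y - alpha*grad = -3.0123
  prox(v) = soft_thresh(-3.0123, 0.041) = -2.9713
Iteration 2: beta = 0.3333, y = -2.9713 + 0.3333*(-2.9713 + 4.1736) = -2.5705
  grad(y) = -15.8464, v = y - alpha*grad = -2.046
  prox(v) = soft_thresh(-2.046, 0.041) = -2.005
Iteration 3: beta = 0.5, y = -2.005 + 0.5*(-2.005 + 2.9713) = -1.5218
  grad(y) = -3.2617, v = y - alpha*grad = -1.4138
  prox(v) = soft_thresh(-1.4138, 0.041) = -1.3728
Iteration 4: beta = 0.6, y = -1.3728 + 0.6*(-1.3728 + 2.005) = -0.9935
  grad(y) = 3.078, v = y - alpha*grad = -1.0954
  prox(v) = soft_thresh(-1.0954, 0.041) = -1.0543
f(x_4) = 6*(-1.0543)^2 + 15*(-1.0543) + 1.24*|-1.0543| = -7.8379


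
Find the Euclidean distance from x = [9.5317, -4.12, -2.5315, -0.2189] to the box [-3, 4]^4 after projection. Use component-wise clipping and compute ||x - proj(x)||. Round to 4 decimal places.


Project each component onto [-3, 4].
clip(9.5317) = 4.0, clip(-4.12) = -3.0, clip(-2.5315) = -2.5315, clip(-0.2189) = -0.2189
Projection = [4.0, -3.0, -2.5315, -0.2189]
Squared diffs: [30.5997, 1.2544, 0.0, 0.0]
Distance = sqrt(31.8541) = 5.6439


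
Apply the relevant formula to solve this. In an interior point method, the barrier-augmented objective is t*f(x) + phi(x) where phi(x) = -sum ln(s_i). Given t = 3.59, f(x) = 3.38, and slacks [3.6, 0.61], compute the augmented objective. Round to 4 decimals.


Step 1: Compute log-barrier.
ln values: [1.2809, -0.4943]
phi = -(1.2809 - 0.4943) = -0.7866
Step 2: Compute augmented objective.
t*f(x) = 3.59*3.38 = 12.1342
Total = 12.1342 - 0.7866 = 11.3476


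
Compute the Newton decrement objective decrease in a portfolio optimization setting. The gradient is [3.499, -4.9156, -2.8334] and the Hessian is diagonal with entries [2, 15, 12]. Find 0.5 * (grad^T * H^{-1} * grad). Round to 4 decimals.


Step 1: H is diagonal, so H^(-1) * g = [1.7495, -0.3277, -0.2361].
Step 2: g^T H^(-1) g = sum_i g_i^2 / H_ii
  = (3.499)^2/2 + (-4.9156)^2/15 + (-2.8334)^2/12
  = 6.1215 + 1.6109 + 0.669 = 8.4014
Step 3: Objective decrease = 0.5 * g^T H^(-1) g = 4.2007


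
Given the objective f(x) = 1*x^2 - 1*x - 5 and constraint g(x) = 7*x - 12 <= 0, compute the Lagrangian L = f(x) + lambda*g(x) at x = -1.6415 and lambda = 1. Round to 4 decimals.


Step 1: Evaluate f(x).
f(-1.6415) = 1*(-1.6415)^2 - 1*(-1.6415) - 5 = -0.664
Step 2: Evaluate g(x).
g(-1.6415) = 7*-1.6415 - 12 = -23.4905
Step 3: Compute Lagrangian.
L = -0.664 + 1*-23.4905 = -24.1545


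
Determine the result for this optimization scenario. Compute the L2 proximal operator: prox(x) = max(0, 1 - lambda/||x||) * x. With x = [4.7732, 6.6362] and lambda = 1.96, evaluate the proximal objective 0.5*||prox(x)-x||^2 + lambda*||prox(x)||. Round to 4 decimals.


Step 1: Compute ||x||.
||x|| = 8.1745
Step 2: Compute scaling factor.
scale = max(0, 1 - 1.96/8.1745) = 0.7602
Step 3: prox(x) = [3.6287, 5.045]
||prox(x)|| = 6.2145
Step 4: Proximal objective.
0.5*||prox-x||^2 = 1.9208
lambda*||prox|| = 12.1804
Total = 14.1012


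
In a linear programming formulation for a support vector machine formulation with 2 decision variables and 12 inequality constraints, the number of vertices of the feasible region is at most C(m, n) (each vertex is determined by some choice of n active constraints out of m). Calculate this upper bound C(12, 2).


Each vertex corresponds to some choice of n active constraints out of m, so the number of vertices is at most C(m, n) = m! / (n!(m-n)!).
m = 12, n = 2
Numerator: 12 * 11
Denominator: 2! = 2
C(12, 2) = 66


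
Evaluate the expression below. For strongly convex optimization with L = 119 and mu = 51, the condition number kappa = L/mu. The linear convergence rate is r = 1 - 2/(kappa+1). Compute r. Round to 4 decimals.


Step 1: Compute the condition number.
kappa = L/mu = 119/51 = 2.3333
Step 2: Compute the convergence rate.
r = 1 - 2/(kappa + 1) = 1 - 2*mu/(L + mu) = (L - mu)/(L + mu) = 68/170 = 0.4


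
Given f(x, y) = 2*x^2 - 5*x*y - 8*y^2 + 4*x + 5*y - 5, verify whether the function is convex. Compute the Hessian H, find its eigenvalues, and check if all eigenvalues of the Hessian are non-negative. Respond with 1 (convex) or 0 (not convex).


The Hessian of f(x,y) = 2*x^2 - 5*x*y - 8*y^2 + 4*x + 5*y - 5 is:
H = [[4, -5], [-5, -16]]
Trace = 4 - 16 = -12
Determinant = 4*-16 - (-5)^2 = -89
Discriminant = (-12)^2 - 4*-89 = 500.0
Eigenvalues: lambda_1 = -17.1803, lambda_2 = 5.1803
The function is not convex.

0


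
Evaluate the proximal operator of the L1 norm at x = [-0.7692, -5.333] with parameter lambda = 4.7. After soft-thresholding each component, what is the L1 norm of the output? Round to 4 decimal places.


Soft-thresholding with lambda = 4.7:
prox(-0.7692) = sign(-0.7692)*max(|-0.7692| - 4.7, 0) = 0.0
prox(-5.333) = sign(-5.333)*max(|-5.333| - 4.7, 0) = -0.633
prox(x) = [0.0, -0.633]
||prox(x)||_1 = 0.0 + 0.633 = 0.633


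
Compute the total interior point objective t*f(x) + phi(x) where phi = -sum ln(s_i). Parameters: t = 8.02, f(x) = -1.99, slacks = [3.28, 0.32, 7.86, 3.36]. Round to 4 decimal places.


Step 1: Compute log-barrier.
ln values: [1.1878, -1.1394, 2.0618, 1.2119]
phi = -(1.1878 - 1.1394 + 2.0618 + 1.2119) = -3.3221
Step 2: Compute augmented objective.
t*f(x) = 8.02*-1.99 = -15.9598
Total = -15.9598 - 3.3221 = -19.2819


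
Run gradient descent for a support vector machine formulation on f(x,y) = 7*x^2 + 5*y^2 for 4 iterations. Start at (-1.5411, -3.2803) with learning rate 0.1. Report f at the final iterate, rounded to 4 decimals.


Gradient descent on f(x,y) = 7*x^2 + 5*y^2.
Starting point: (-1.5411, -3.2803), alpha = 0.1
Step 1: grad_x = 2*7*-1.5411 = -21.5754, grad_y = 2*5*-3.2803 = -32.803
  x_1 = -1.5411 - 0.1*-21.5754 = 0.6164
  y_1 = -3.2803 - 0.1*-32.803 = 0.0
Step 2: grad_x = 2*7*0.6164 = 8.6302, grad_y = 2*5*0.0 = 0.0
  x_2 = 0.6164 - 0.1*8.6302 = -0.2466
  y_2 = 0.0 - 0.1*0.0 = 0.0
Step 3: grad_x = 2*7*-0.2466 = -3.4521, grad_y = 2*5*0.0 = 0.0
  x_3 = -0.2466 - 0.1*-3.4521 = 0.0986
  y_3 = 0.0 - 0.1*0.0 = 0.0
Step 4: grad_x = 2*7*0.0986 = 1.3808, grad_y = 2*5*0.0 = 0.0
  x_4 = 0.0986 - 0.1*1.3808 = -0.0395
  y_4 = 0.0 - 0.1*0.0 = 0.0
f(-0.0395, 0.0) = 7*(-0.0395)^2 + 5*0.0^2 = 0.0109


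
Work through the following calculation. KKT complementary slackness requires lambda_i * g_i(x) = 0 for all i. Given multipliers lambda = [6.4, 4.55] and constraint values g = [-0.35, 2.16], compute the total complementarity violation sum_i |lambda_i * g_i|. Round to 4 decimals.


KKT complementary slackness check:
lambda_1 * g_1 = 6.4 * -0.35 = -2.24
lambda_2 * g_2 = 4.55 * 2.16 = 9.828
Total violation = 2.24 + 9.828 = 12.068


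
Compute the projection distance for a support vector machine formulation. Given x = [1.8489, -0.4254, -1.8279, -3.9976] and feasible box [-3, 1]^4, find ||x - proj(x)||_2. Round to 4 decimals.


Project each component onto [-3, 1].
clip(1.8489) = 1.0, clip(-0.4254) = -0.4254, clip(-1.8279) = -1.8279, clip(-3.9976) = -3.0
Projection = [1.0, -0.4254, -1.8279, -3.0]
Squared diffs: [0.7206, 0.0, 0.0, 0.9952]
Distance = sqrt(1.7158) = 1.3099


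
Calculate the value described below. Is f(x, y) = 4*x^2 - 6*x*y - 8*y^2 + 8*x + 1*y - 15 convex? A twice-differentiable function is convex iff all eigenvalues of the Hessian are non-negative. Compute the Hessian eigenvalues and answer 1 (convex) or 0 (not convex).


The Hessian of f(x,y) = 4*x^2 - 6*x*y - 8*y^2 + 8*x + 1*y - 15 is:
H = [[8, -6], [-6, -16]]
Trace = 8 - 16 = -8
Determinant = 8*-16 - (-6)^2 = -164
Discriminant = (-8)^2 - 4*-164 = 720.0
Eigenvalues: lambda_1 = -17.4164, lambda_2 = 9.4164
The function is not convex.

0


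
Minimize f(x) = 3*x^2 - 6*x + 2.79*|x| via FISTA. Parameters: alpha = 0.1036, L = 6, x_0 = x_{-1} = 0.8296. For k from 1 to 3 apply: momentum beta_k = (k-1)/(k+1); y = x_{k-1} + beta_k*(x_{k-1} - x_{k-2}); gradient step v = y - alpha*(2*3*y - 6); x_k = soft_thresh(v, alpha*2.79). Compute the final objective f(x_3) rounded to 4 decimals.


FISTA on f(x) = 3*x^2 - 6*x + 2.79*|x|
L = 6, alpha = 0.1036
Iteration 1: beta = 0.0, y = 0.8296 + 0.0*(0.8296 - 0.8296) = 0.8296
  grad(y) = -1.0224, v = y - alpha*grad = 0.9355
  prox(v) = soft_thresh(0.9355, 0.289) = 0.6465
Iteration 2: beta = 0.3333, y = 0.6465 + 0.3333*(0.6465 - 0.8296) = 0.5854
  grad(y) = -2.4874, v = y - alpha*grad = 0.8431
  prox(v) = soft_thresh(0.8431, 0.289) = 0.5541
Iteration 3: beta = 0.5, y = 0.5541 + 0.5*(0.5541 - 0.6465) = 0.5079
  grad(y) = -2.9527, v = y - alpha*grad = 0.8138
  prox(v) = soft_thresh(0.8138, 0.289) = 0.5247
f(x_3) = 3*0.5247^2 - 6*0.5247 + 2.79*|0.5247| = -0.8584


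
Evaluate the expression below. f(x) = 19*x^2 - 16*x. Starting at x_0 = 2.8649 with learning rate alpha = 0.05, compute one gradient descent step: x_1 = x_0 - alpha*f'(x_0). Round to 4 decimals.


We compute the gradient at x_0 and apply the update.
f'(x) = 38*x - 16
f'(2.8649) = 38*2.8649 - 16 = 92.8662
x_1 = 2.8649 - 0.05*92.8662 = -1.7784


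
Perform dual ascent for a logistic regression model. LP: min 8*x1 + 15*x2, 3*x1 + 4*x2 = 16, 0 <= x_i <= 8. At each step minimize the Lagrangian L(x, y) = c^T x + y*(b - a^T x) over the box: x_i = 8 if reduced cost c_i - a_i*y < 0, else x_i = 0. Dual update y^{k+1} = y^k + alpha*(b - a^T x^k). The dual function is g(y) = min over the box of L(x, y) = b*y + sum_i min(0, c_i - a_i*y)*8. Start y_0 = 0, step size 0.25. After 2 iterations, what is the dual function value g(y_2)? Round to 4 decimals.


Dual ascent for LP: min 8*x1 + 15*x2, 3*x1 + 4*x2 = 16, 0 <= x_i <= 8
Step 1: y^k = 0.0, reduced costs: (8.0, 15.0)
  x^k = (0.0, 0.0), subgradient = b - a^T x = 16.0
  y^{k+1} = 0.0 + 0.25*16.0 = 4.0
Step 2: y^k = 4.0, reduced costs: (-4.0, -1.0)
  x^k = (8.0, 8.0), subgradient = b - a^T x = -40.0
  y^{k+1} = 4.0 + 0.25*-40.0 = -6.0
Dual objective at y_2 = -6.0: reduced costs (26.0, 39.0), box minimizer x = (0.0, 0.0)
g(y_2) = b*y + (c1 - a1*y)*x1 + (c2 - a2*y)*x2 = 16*(-6.0) + 26.0*0.0 + 39.0*0.0 = -96.0 + 0.0 + 0.0 = -96.0


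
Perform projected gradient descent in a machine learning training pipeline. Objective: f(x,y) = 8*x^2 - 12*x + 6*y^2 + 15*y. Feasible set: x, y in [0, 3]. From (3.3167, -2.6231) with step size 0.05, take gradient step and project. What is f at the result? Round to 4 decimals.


Step 1: Compute gradient at (3.3167, -2.6231).
grad_x = 2*8*3.3167 - 12 = 41.0672
grad_y = 2*6*-2.6231 + 15 = -16.4772
Step 2: Gradient step.
x_raw = 3.3167 - 0.05*41.0672 = 1.2633
y_raw = -2.6231 - 0.05*-16.4772 = -1.7992
Step 3: Project onto [0, 3].
x_proj = clip(1.2633) = 1.2633
y_proj = clip(-1.7992) = 0.0
Step 4: Evaluate f.
f(1.2633, 0.0) = -2.3919


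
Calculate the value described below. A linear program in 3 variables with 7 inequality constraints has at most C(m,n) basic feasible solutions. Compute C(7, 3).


Each vertex corresponds to some choice of n active constraints out of m, so the number of vertices is at most C(m, n) = m! / (n!(m-n)!).
m = 7, n = 3
Numerator: 7 * 6 * 5
Denominator: 3! = 6
C(7, 3) = 35


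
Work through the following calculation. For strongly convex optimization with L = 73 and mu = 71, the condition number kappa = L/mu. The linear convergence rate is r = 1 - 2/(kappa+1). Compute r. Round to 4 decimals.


Step 1: Compute the condition number.
kappa = L/mu = 73/71 = 1.0282
Step 2: Compute the convergence rate.
r = 1 - 2/(kappa + 1) = 1 - 2*mu/(L + mu) = (L - mu)/(L + mu) = 2/144 = 0.0139


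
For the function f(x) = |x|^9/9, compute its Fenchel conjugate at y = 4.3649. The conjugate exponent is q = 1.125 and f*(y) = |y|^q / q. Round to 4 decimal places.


The conjugate exponent q satisfies 1/p + 1/q = 1.
p = 9, so q = 9/(9 - 1) = 1.125
|y|^q = 4.3649^1.125 = 5.2477
f*(4.3649) = 5.2477 / 1.125 = 4.6646


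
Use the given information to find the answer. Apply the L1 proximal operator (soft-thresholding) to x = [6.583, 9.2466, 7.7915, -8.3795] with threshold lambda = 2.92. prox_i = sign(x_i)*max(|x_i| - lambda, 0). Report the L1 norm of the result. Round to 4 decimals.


Soft-thresholding with lambda = 2.92:
prox(6.583) = sign(6.583)*max(|6.583| - 2.92, 0) = 3.663
prox(9.2466) = sign(9.2466)*max(|9.2466| - 2.92, 0) = 6.3266
prox(7.7915) = sign(7.7915)*max(|7.7915| - 2.92, 0) = 4.8715
prox(-8.3795) = sign(-8.3795)*max(|-8.3795| - 2.92, 0) = -5.4595
prox(x) = [3.663, 6.3266, 4.8715, -5.4595]
||prox(x)||_1 = 3.663 + 6.3266 + 4.8715 + 5.4595 = 20.3206


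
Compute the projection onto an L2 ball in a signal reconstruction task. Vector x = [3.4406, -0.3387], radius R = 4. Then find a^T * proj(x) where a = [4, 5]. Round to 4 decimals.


Step 1: Compute ||x|| (intermediates to 6 decimals).
||x|| = sqrt(3.4406^2 + (-0.3387)^2) = 3.457231
Step 2: Project.
Since ||x|| <= R, proj = x (no scaling needed).
proj(x) = [3.4406, -0.3387]
Step 3: Dot product.
a^T * proj(x) = 4*3.4406 + 5*(-0.3387) = 12.0689


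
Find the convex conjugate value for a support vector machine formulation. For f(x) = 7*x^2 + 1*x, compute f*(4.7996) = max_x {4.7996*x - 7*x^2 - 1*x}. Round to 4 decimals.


f*(y) = sup_x {y*x - a*x^2 - b*x} = sup_x {(y-b)*x - a*x^2}
FOC: (y - b) - 2a*x = 0 => x* = (y - b)/(2a)
x* = (4.7996 - 1)/(2*7) = 0.2714
f*(4.7996) = (y-b)^2/(4a) = (4.7996 - 1)^2/(4*7)
= 14.437/28 = 0.5156


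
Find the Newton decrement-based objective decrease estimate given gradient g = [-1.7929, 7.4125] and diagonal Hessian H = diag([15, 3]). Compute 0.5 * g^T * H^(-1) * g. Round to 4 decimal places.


Step 1: H is diagonal, so H^(-1) * g = [-0.1195, 2.4708].
Step 2: g^T H^(-1) g = sum_i g_i^2 / H_ii
  = (-1.7929)^2/15 + (7.4125)^2/3
  = 0.2143 + 18.3151 = 18.5294
Step 3: Objective decrease = 0.5 * g^T H^(-1) g = 9.2647


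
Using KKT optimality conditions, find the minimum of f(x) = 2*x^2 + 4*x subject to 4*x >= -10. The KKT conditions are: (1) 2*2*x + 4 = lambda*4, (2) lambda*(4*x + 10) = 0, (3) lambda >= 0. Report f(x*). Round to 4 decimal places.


Step 1: Try lambda = 0 (constraint inactive).
Stationarity: 2*2*x + 4 = 0
x* = -4/(2*2) = -1.0
Check constraint: 4*-1.0 = -4.0 >= -10 -- satisfied.
Step 2: Compute optimal value.
f(x*) = 2*(-1.0)^2 + 4*(-1.0) = -2.0


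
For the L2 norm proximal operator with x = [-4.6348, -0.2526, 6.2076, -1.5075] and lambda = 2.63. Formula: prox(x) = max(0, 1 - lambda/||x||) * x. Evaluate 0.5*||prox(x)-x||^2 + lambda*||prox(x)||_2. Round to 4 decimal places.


Step 1: Compute ||x||.
||x|| = 7.8963
Step 2: Compute scaling factor.
scale = max(0, 1 - 2.63/7.8963) = 0.6669
Step 3: prox(x) = [-3.0911, -0.1685, 4.1401, -1.0054]
||prox(x)|| = 5.2663
Step 4: Proximal objective.
0.5*||prox-x||^2 = 3.4585
lambda*||prox|| = 13.8504
Total = 17.3089


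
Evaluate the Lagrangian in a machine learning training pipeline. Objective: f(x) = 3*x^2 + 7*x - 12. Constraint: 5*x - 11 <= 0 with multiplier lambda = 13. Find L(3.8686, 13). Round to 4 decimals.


Step 1: Evaluate f(x).
f(3.8686) = 3*3.8686^2 + 7*3.8686 - 12 = 59.9784
Step 2: Evaluate g(x).
g(3.8686) = 5*3.8686 - 11 = 8.343
Step 3: Compute Lagrangian.
L = 59.9784 + 13*8.343 = 168.4374


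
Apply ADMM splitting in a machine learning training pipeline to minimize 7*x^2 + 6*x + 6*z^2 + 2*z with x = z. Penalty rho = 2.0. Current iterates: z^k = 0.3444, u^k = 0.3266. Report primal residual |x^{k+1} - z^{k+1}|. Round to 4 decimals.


ADMM iteration with rho = 2.0, z^k = 0.3444, u^k = 0.3266
Step 1: x-update.
Minimize 7*x^2 + 6*x + (2.0/2)*(x - 0.3444 + 0.3266)^2
FOC: (2*7 + 2.0)*x = -6 + 2.0*(0.3444 - 0.3266)
x^{k+1} = -0.3728
Step 2: z-update.
Minimize 6*z^2 + 2*z + (2.0/2)*(-0.3728 - z + 0.3266)^2
FOC: (2*6 + 2.0)*z = -2 + 2.0*(-0.3728 + 0.3266)
z^{k+1} = -0.1495
Step 3: u-update.
u^{k+1} = 0.3266 - 0.3728 + 0.1495 = 0.1033
Step 4: Primal residual = |-0.3728 + 0.1495| = 0.2233


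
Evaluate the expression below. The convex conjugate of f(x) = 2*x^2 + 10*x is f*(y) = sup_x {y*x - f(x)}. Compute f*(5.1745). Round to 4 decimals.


f*(y) = sup_x {y*x - a*x^2 - b*x} = sup_x {(y-b)*x - a*x^2}
FOC: (y - b) - 2a*x = 0 => x* = (y - b)/(2a)
x* = (5.1745 - 10)/(2*2) = -1.2064
f*(5.1745) = (y-b)^2/(4a) = (5.1745 - 10)^2/(4*2)
= 23.2855/8 = 2.9107


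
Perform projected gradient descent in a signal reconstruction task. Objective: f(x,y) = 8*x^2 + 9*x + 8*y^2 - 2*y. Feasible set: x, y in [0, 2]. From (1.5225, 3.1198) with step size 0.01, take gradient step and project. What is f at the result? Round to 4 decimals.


Step 1: Compute gradient at (1.5225, 3.1198).
grad_x = 2*8*1.5225 + 9 = 33.36
grad_y = 2*8*3.1198 - 2 = 47.9168
Step 2: Gradient step.
x_raw = 1.5225 - 0.01*33.36 = 1.1889
y_raw = 3.1198 - 0.01*47.9168 = 2.6406
Step 3: Project onto [0, 2].
x_proj = clip(1.1889) = 1.1889
y_proj = clip(2.6406) = 2.0
Step 4: Evaluate f.
f(1.1889, 2.0) = 50.008


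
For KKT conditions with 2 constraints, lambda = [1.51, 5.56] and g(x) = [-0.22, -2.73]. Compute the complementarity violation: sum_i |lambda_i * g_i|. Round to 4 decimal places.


KKT complementary slackness check:
lambda_1 * g_1 = 1.51 * -0.22 = -0.3322
lambda_2 * g_2 = 5.56 * -2.73 = -15.1788
Total violation = 0.3322 + 15.1788 = 15.511


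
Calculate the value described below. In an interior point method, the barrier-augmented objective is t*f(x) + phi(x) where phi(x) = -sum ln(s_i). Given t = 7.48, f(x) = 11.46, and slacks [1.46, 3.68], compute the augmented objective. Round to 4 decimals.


Step 1: Compute log-barrier.
ln values: [0.3784, 1.3029]
phi = -(0.3784 + 1.3029) = -1.6813
Step 2: Compute augmented objective.
t*f(x) = 7.48*11.46 = 85.7208
Total = 85.7208 - 1.6813 = 84.0395


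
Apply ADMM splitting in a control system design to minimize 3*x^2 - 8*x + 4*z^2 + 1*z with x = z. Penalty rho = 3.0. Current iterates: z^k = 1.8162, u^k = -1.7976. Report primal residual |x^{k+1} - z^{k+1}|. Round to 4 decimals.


ADMM iteration with rho = 3.0, z^k = 1.8162, u^k = -1.7976
Step 1: x-update.
Minimize 3*x^2 - 8*x + (3.0/2)*(x - 1.8162 - 1.7976)^2
FOC: (2*3 + 3.0)*x = 8 + 3.0*(1.8162 + 1.7976)
x^{k+1} = 2.0935
Step 2: z-update.
Minimize 4*z^2 + 1*z + (3.0/2)*(2.0935 - z - 1.7976)^2
FOC: (2*4 + 3.0)*z = -1 + 3.0*(2.0935 - 1.7976)
z^{k+1} = -0.0102
Step 3: u-update.
u^{k+1} = -1.7976 + 2.0935 + 0.0102 = 0.3061
Step 4: Primal residual = |2.0935 + 0.0102| = 2.1037


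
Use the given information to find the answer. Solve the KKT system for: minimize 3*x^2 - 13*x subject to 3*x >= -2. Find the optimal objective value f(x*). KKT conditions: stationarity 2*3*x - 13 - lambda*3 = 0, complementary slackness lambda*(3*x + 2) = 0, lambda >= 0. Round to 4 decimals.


Step 1: Try lambda = 0 (constraint inactive).
Stationarity: 2*3*x - 13 = 0
x* = 13/(2*3) = 13/6 = 2.1667 (rounded; the exact value 13/6 is used below)
Check constraint: 3*2.1667 = 6.5001 >= -2 -- satisfied.
Step 2: Compute optimal value.
f(x*) = 3*(13/6)^2 - 13*(13/6) = -14.0833


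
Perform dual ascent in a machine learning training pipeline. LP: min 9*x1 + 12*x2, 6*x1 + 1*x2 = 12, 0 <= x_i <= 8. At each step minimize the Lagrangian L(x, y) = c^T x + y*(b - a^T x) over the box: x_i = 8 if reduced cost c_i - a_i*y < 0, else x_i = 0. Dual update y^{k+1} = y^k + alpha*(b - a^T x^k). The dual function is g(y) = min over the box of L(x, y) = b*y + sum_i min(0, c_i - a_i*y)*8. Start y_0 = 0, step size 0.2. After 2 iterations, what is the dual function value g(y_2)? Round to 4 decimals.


Dual ascent for LP: min 9*x1 + 12*x2, 6*x1 + 1*x2 = 12, 0 <= x_i <= 8
Step 1: y^k = 0.0, reduced costs: (9.0, 12.0)
  x^k = (0.0, 0.0), subgradient = b - a^T x = 12.0
  y^{k+1} = 0.0 + 0.2*12.0 = 2.4
Step 2: y^k = 2.4, reduced costs: (-5.4, 9.6)
  x^k = (8.0, 0.0), subgradient = b - a^T x = -36.0
  y^{k+1} = 2.4 + 0.2*-36.0 = -4.8
Dual objective at y_2 = -4.8: reduced costs (37.8, 16.8), box minimizer x = (0.0, 0.0)
g(y_2) = b*y + (c1 - a1*y)*x1 + (c2 - a2*y)*x2 = 12*(-4.8) + 37.8*0.0 + 16.8*0.0 = -57.6 + 0.0 + 0.0 = -57.6


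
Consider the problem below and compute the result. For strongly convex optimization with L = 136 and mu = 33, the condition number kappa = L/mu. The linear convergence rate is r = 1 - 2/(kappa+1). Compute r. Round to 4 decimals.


Step 1: Compute the condition number.
kappa = L/mu = 136/33 = 4.1212
Step 2: Compute the convergence rate.
r = 1 - 2/(kappa + 1) = 1 - 2*mu/(L + mu) = (L - mu)/(L + mu) = 103/169 = 0.6095


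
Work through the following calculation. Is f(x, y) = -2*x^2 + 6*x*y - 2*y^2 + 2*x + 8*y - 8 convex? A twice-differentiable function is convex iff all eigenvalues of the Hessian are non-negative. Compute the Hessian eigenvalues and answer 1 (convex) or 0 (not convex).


The Hessian of f(x,y) = -2*x^2 + 6*x*y - 2*y^2 + 2*x + 8*y - 8 is:
H = [[-4, 6], [6, -4]]
Trace = -4 - 4 = -8
Determinant = -4*-4 - (6)^2 = -20
Discriminant = (-8)^2 - 4*-20 = 144.0
Eigenvalues: lambda_1 = -10.0, lambda_2 = 2.0
The function is not convex.

0


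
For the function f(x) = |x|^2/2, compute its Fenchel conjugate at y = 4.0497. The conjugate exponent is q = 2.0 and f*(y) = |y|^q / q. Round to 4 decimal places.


The conjugate exponent q satisfies 1/p + 1/q = 1.
p = 2, so q = 2/(2 - 1) = 2.0
|y|^q = 4.0497^2.0 = 16.4001
f*(4.0497) = 16.4001 / 2.0 = 8.2


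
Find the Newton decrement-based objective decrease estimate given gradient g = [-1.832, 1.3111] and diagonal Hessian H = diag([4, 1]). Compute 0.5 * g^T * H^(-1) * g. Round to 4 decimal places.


Step 1: H is diagonal, so H^(-1) * g = [-0.458, 1.3111].
Step 2: g^T H^(-1) g = sum_i g_i^2 / H_ii
  = (-1.832)^2/4 + (1.3111)^2/1
  = 0.8391 + 1.719 = 2.558
Step 3: Objective decrease = 0.5 * g^T H^(-1) g = 1.279


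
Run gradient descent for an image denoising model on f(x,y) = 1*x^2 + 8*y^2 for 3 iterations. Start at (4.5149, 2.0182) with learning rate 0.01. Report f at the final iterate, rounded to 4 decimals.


Gradient descent on f(x,y) = 1*x^2 + 8*y^2.
Starting point: (4.5149, 2.0182), alpha = 0.01
Step 1: grad_x = 2*1*4.5149 = 9.0298, grad_y = 2*8*2.0182 = 32.2912
  x_1 = 4.5149 - 0.01*9.0298 = 4.4246
  y_1 = 2.0182 - 0.01*32.2912 = 1.6953
Step 2: grad_x = 2*1*4.4246 = 8.8492, grad_y = 2*8*1.6953 = 27.1246
  x_2 = 4.4246 - 0.01*8.8492 = 4.3361
  y_2 = 1.6953 - 0.01*27.1246 = 1.424
Step 3: grad_x = 2*1*4.3361 = 8.6722, grad_y = 2*8*1.424 = 22.7847
  x_3 = 4.3361 - 0.01*8.6722 = 4.2494
  y_3 = 1.424 - 0.01*22.7847 = 1.1962
f(4.2494, 1.1962) = 1*4.2494^2 + 8*1.1962^2 = 29.5044


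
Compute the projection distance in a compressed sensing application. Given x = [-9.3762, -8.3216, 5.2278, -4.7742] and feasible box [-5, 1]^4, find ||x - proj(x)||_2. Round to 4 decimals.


Project each component onto [-5, 1].
clip(-9.3762) = -5.0, clip(-8.3216) = -5.0, clip(5.2278) = 1.0, clip(-4.7742) = -4.7742
Projection = [-5.0, -5.0, 1.0, -4.7742]
Squared diffs: [19.1511, 11.033, 17.8743, 0.0]
Distance = sqrt(48.0584) = 6.9324


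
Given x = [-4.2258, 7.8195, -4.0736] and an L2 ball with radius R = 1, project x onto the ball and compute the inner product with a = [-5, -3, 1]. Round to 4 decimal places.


Step 1: Compute ||x|| (intermediates to 6 decimals).
||x|| = sqrt((-4.2258)^2 + 7.8195^2 + (-4.0736)^2) = 9.77733
Step 2: Project.
Since ||x|| > R, scale = R/||x|| = 1/9.77733 = 0.102277, proj(x) = scale * x
proj(x) = [-0.432202, 0.799755, -0.416636]
Step 3: Dot product.
a^T * proj(x) = -5*(-0.432202) - 3*0.799755 + 1*(-0.416636) = -0.6549


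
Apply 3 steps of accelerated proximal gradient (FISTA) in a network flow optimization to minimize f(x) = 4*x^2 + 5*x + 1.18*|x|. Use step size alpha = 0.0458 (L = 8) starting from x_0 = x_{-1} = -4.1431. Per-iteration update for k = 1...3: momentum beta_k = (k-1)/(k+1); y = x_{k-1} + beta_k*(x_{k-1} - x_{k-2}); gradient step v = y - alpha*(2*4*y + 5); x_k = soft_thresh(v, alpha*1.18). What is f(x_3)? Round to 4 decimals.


FISTA on f(x) = 4*x^2 + 5*x + 1.18*|x|
L = 8, alpha = 0.0458
Iteration 1: beta = 0.0, y = -4.1431 + 0.0*(-4.1431 + 4.1431) = -4.1431
  grad(y) = -28.1448, v = y - alpha*grad = -2.8541
  prox(v) = soft_thresh(-2.8541, 0.054) = -2.8
Iteration 2: beta = 0.3333, y = -2.8 + 0.3333*(-2.8 + 4.1431) = -2.3523
  grad(y) = -13.8187, v = y - alpha*grad = -1.7194
  prox(v) = soft_thresh(-1.7194, 0.054) = -1.6654
Iteration 3: beta = 0.5, y = -1.6654 + 0.5*(-1.6654 + 2.8) = -1.0981
  grad(y) = -3.7846, v = y - alpha*grad = -0.9247
  prox(v) = soft_thresh(-0.9247, 0.054) = -0.8707
f(x_3) = 4*(-0.8707)^2 + 5*(-0.8707) + 1.18*|-0.8707| = -0.2936


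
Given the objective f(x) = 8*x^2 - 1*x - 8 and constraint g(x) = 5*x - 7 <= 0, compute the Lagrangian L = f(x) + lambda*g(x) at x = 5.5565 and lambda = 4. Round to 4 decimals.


Step 1: Evaluate f(x).
f(5.5565) = 8*5.5565^2 - 1*5.5565 - 8 = 233.441
Step 2: Evaluate g(x).
g(5.5565) = 5*5.5565 - 7 = 20.7825
Step 3: Compute Lagrangian.
L = 233.441 + 4*20.7825 = 316.571


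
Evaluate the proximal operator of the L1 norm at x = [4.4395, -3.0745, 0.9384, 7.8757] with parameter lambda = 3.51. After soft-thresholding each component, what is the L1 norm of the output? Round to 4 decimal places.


Soft-thresholding with lambda = 3.51:
prox(4.4395) = sign(4.4395)*max(|4.4395| - 3.51, 0) = 0.9295
prox(-3.0745) = sign(-3.0745)*max(|-3.0745| - 3.51, 0) = 0.0
prox(0.9384) = sign(0.9384)*max(|0.9384| - 3.51, 0) = 0.0
prox(7.8757) = sign(7.8757)*max(|7.8757| - 3.51, 0) = 4.3657
prox(x) = [0.9295, 0.0, 0.0, 4.3657]
||prox(x)||_1 = 0.9295 + 0.0 + 0.0 + 4.3657 = 5.2952


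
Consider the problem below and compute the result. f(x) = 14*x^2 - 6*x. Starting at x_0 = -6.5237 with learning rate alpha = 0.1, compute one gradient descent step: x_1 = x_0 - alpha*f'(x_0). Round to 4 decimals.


We compute the gradient at x_0 and apply the update.
f'(x) = 28*x - 6
f'(-6.5237) = 28*-6.5237 - 6 = -188.6636
x_1 = -6.5237 - 0.1*-188.6636 = 12.3427


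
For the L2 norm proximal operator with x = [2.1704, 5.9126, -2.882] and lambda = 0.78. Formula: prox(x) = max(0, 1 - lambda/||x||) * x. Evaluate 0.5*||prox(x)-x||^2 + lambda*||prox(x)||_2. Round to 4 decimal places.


Step 1: Compute ||x||.
||x|| = 6.9264
Step 2: Compute scaling factor.
scale = max(0, 1 - 0.78/6.9264) = 0.8874
Step 3: prox(x) = [1.926, 5.2468, -2.5575]
||prox(x)|| = 6.1464
Step 4: Proximal objective.
0.5*||prox-x||^2 = 0.3042
lambda*||prox|| = 4.7942
Total = 5.0984


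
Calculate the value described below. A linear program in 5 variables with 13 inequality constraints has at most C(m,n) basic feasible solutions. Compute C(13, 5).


Each vertex corresponds to some choice of n active constraints out of m, so the number of vertices is at most C(m, n) = m! / (n!(m-n)!).
m = 13, n = 5
Numerator: 13 * 12 * 11 * 10 * 9
Denominator: 5! = 120
C(13, 5) = 1287


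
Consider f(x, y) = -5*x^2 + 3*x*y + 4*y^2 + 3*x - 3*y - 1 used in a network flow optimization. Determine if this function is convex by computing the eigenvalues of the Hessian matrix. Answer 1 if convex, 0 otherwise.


The Hessian of f(x,y) = -5*x^2 + 3*x*y + 4*y^2 + 3*x - 3*y - 1 is:
H = [[-10, 3], [3, 8]]
Trace = -10 + 8 = -2
Determinant = -10*8 - (3)^2 = -89
Discriminant = (-2)^2 - 4*-89 = 360.0
Eigenvalues: lambda_1 = -10.4868, lambda_2 = 8.4868
The function is not convex.

0


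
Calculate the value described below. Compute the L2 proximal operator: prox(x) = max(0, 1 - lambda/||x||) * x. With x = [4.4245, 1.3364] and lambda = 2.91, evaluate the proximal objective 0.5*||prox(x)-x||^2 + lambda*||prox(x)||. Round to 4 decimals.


Step 1: Compute ||x||.
||x|| = 4.6219
Step 2: Compute scaling factor.
scale = max(0, 1 - 2.91/4.6219) = 0.3704
Step 3: prox(x) = [1.6388, 0.495]
||prox(x)|| = 1.7119
Step 4: Proximal objective.
0.5*||prox-x||^2 = 4.2341
lambda*||prox|| = 4.9816
Total = 9.2157


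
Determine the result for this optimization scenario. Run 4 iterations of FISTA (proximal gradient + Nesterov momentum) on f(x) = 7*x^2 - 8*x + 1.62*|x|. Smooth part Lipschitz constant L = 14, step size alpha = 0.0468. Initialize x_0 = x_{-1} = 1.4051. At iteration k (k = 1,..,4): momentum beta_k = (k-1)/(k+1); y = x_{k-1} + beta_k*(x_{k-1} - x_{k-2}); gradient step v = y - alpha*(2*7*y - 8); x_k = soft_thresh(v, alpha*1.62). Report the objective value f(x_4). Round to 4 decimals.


FISTA on f(x) = 7*x^2 - 8*x + 1.62*|x|
L = 14, alpha = 0.0468
Iteration 1: beta = 0.0, y = 1.4051 + 0.0*(1.4051 - 1.4051) = 1.4051
  grad(y) = 11.6714, v = y - alpha*grad = 0.8589
  prox(v) = soft_thresh(0.8589, 0.0758) = 0.7831
Iteration 2: beta = 0.3333, y = 0.7831 + 0.3333*(0.7831 - 1.4051) = 0.5757
  grad(y) = 0.06, v = y - alpha*grad = 0.5729
  prox(v) = soft_thresh(0.5729, 0.0758) = 0.4971
Iteration 3: beta = 0.5, y = 0.4971 + 0.5*(0.4971 - 0.7831) = 0.3541
  grad(y) = -3.0425, v = y - alpha*grad = 0.4965
  prox(v) = soft_thresh(0.4965, 0.0758) = 0.4207
Iteration 4: beta = 0.6, y = 0.4207 + 0.6*(0.4207 - 0.4971) = 0.3748
  grad(y) = -2.7523, v = y - alpha*grad = 0.5036
  prox(v) = soft_thresh(0.5036, 0.0758) = 0.4278
f(x_4) = 7*0.4278^2 - 8*0.4278 + 1.62*|0.4278| = -1.4483


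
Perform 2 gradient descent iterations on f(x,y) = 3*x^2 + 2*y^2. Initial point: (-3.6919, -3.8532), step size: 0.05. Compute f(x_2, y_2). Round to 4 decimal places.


Gradient descent on f(x,y) = 3*x^2 + 2*y^2.
Starting point: (-3.6919, -3.8532), alpha = 0.05
Step 1: grad_x = 2*3*-3.6919 = -22.1514, grad_y = 2*2*-3.8532 = -15.4128
  x_1 = -3.6919 - 0.05*-22.1514 = -2.5843
  y_1 = -3.8532 - 0.05*-15.4128 = -3.0826
Step 2: grad_x = 2*3*-2.5843 = -15.506, grad_y = 2*2*-3.0826 = -12.3302
  x_2 = -2.5843 - 0.05*-15.506 = -1.809
  y_2 = -3.0826 - 0.05*-12.3302 = -2.466
f(-1.809, -2.466) = 3*(-1.809)^2 + 2*(-2.466)^2 = 21.9806


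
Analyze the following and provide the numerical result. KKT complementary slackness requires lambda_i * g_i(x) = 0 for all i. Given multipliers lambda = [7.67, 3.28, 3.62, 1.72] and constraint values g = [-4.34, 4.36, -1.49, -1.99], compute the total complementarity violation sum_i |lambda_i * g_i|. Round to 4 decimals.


KKT complementary slackness check:
lambda_1 * g_1 = 7.67 * -4.34 = -33.2878
lambda_2 * g_2 = 3.28 * 4.36 = 14.3008
lambda_3 * g_3 = 3.62 * -1.49 = -5.3938
lambda_4 * g_4 = 1.72 * -1.99 = -3.4228
Total violation = 33.2878 + 14.3008 + 5.3938 + 3.4228 = 56.4052


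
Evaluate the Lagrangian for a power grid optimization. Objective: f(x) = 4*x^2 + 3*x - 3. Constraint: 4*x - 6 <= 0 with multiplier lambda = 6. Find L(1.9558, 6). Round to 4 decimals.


Step 1: Evaluate f(x).
f(1.9558) = 4*1.9558^2 + 3*1.9558 - 3 = 18.168
Step 2: Evaluate g(x).
g(1.9558) = 4*1.9558 - 6 = 1.8232
Step 3: Compute Lagrangian.
L = 18.168 + 6*1.8232 = 29.1072


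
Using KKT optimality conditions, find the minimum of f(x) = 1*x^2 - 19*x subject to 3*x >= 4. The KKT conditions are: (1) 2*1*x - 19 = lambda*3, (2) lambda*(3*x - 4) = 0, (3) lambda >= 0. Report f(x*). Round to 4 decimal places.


Step 1: Try lambda = 0 (constraint inactive).
Stationarity: 2*1*x - 19 = 0
x* = 19/(2*1) = 9.5
Check constraint: 3*9.5 = 28.5 >= 4 -- satisfied.
Step 2: Compute optimal value.
f(x*) = 1*9.5^2 - 19*9.5 = -90.25
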